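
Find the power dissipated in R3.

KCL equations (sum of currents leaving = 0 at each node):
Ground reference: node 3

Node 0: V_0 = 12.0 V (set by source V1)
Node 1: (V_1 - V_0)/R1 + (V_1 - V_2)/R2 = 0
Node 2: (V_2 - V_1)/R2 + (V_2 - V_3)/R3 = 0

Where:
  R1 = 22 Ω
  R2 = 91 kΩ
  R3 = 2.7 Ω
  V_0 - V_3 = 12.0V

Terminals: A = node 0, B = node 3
Nodal analysis, taking node 3 as the 0 V reference.
Source V1 fixes V_0 = 12 V.
KCL at each unknown node (sum of currents leaving = 0; resistances in Ω):
  Node 1: (V_1 - 12)/22 + (V_1 - V_2)/91000 = 0
  Node 2: (V_2 - V_1)/91000 + (V_2 - 0)/2.7 = 0
Collecting terms (coefficients in siemens):
  0.04547·V_1 - 0.00001099·V_2 = 0.5455
  0.3704·V_2 - 0.00001099·V_1 = 0
Determinant D = (0.04547)(0.3704) - (-0.00001099)(-0.00001099) = 0.01684
V_1 = [(0.5455)(0.3704) - (-0.00001099)(0)]/D = 12 V
V_2 = [(0.04547)(0) - (0.5455)(-0.00001099)]/D = 0.0003559 V
I_R3 = (V_2 - V_3)/R3 = (0.0003559 - 0)/2.7 = 0.0001318 A
P_R3 = I_R3² × R3 = (0.0001318)² × 2.7 = 0.00000004693 W

Final answer: 4.693e-08 W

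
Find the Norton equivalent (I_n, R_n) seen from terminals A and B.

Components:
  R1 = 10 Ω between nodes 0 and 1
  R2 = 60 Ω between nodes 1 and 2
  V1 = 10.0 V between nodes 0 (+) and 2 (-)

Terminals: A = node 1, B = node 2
Find the Thévenin equivalent first; then I_n = V_th/R_th and R_n = R_th.
Step 1 — V_th is the open-circuit voltage V_A - V_B (nothing connected across the terminals).
Nodal analysis, taking node 2 as the 0 V reference.
Source V1 fixes V_0 = 10 V.
KCL at each unknown node (sum of currents leaving = 0; resistances in Ω):
  Node 1: (V_1 - 10)/10 + (V_1 - 0)/60 = 0
Collecting terms: 0.1167 × V_1 = 1  =>  V_1 = 8.571 V
V_th = V_1 - V_2 = 8.571 - 0 = 8.571 V
Step 2 — R_th: zero the source — replace V1 by a short circuit (node 2 merges into node 0) — and find the resistance seen between A (node 1) and B (node 0).
Reduce the network between node 1 (A) and node 0 (B) by series/parallel combination:
  Rp1 = R1 ‖ R2 (parallel, both between nodes 0 and 1) = 1/(1/10 + 1/60) = 8.571 Ω
R_th = 8.571 Ω
I_n = V_th/R_th = 8.571/8.571 = 1 A, and R_n = R_th = 8.571 Ω

Final answer: I_n = 1 A, R_n = 8.571 Ω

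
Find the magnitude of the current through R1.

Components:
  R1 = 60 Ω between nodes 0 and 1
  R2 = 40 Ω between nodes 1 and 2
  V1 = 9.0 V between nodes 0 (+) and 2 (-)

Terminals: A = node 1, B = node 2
Nodal analysis, taking node 2 as the 0 V reference.
Source V1 fixes V_0 = 9 V.
KCL at each unknown node (sum of currents leaving = 0; resistances in Ω):
  Node 1: (V_1 - 9)/60 + (V_1 - 0)/40 = 0
Collecting terms: 0.04167 × V_1 = 0.15  =>  V_1 = 3.6 V
I_R1 = (V_0 - V_1)/R1 = (9 - 3.6)/60 = 0.09 A
|I_R1| = 0.09 A

Final answer: |I_R1| = 0.09 A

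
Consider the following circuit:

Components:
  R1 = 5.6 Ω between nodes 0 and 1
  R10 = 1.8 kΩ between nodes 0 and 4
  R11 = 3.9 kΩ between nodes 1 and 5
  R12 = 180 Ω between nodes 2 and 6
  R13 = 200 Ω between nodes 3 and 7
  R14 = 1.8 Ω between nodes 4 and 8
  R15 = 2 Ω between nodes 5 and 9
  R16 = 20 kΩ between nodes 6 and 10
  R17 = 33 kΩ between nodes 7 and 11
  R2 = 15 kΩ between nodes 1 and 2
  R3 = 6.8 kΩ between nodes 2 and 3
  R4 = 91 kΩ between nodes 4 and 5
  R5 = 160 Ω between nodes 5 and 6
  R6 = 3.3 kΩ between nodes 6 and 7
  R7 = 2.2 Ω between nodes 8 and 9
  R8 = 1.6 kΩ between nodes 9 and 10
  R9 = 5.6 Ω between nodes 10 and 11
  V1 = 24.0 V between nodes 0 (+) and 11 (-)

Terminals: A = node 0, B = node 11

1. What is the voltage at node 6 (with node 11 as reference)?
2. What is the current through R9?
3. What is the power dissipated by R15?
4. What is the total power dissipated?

Nodal analysis, taking node 11 as the 0 V reference.
Source V1 fixes V_0 = 24 V.
KCL at each unknown node (sum of currents leaving = 0; resistances in Ω):
  Node 1: (V_1 - 24)/5.6 + (V_1 - V_2)/15000 + (V_1 - V_5)/3900 = 0
  Node 2: (V_2 - V_1)/15000 + (V_2 - V_3)/6800 + (V_2 - V_6)/180 = 0
  Node 3: (V_3 - V_2)/6800 + (V_3 - V_7)/200 = 0
  Node 4: (V_4 - V_5)/91000 + (V_4 - 24)/1800 + (V_4 - V_8)/1.8 = 0
  Node 5: (V_5 - V_4)/91000 + (V_5 - V_6)/160 + (V_5 - V_1)/3900 + (V_5 - V_9)/2 = 0
  Node 6: (V_6 - V_5)/160 + (V_6 - V_7)/3300 + (V_6 - V_2)/180 + (V_6 - V_10)/20000 = 0
  Node 7: (V_7 - V_6)/3300 + (V_7 - V_3)/200 + (V_7 - 0)/33000 = 0
  Node 8: (V_8 - V_9)/2.2 + (V_8 - V_4)/1.8 = 0
  Node 9: (V_9 - V_8)/2.2 + (V_9 - V_10)/1600 + (V_9 - V_5)/2 = 0
  Node 10: (V_10 - V_9)/1600 + (V_10 - 0)/5.6 + (V_10 - V_6)/20000 = 0
Collecting terms (coefficients in siemens):
  0.1789·V_1 - 0.00006667·V_2 - 0.0002564·V_5 = 4.286
  0.005769·V_2 - 0.00006667·V_1 - 0.0001471·V_3 - 0.005556·V_6 = 0
  0.005147·V_3 - 0.0001471·V_2 - 0.005·V_7 = 0
  0.5561·V_4 - 0.00001099·V_5 - 0.5556·V_8 = 0.01333
  0.5065·V_5 - 0.0002564·V_1 - 0.00001099·V_4 - 0.00625·V_6 - 0.5·V_9 = 0
  0.01216·V_6 - 0.005556·V_2 - 0.00625·V_5 - 0.000303·V_7 - 0.00005·V_10 = 0
  0.005333·V_7 - 0.005·V_3 - 0.000303·V_6 = 0
  1.01·V_8 - 0.5556·V_4 - 0.4545·V_9 = 0
  0.9552·V_9 - 0.5·V_5 - 0.4545·V_8 - 0.000625·V_10 = 0
  0.1792·V_10 - 0.00005·V_6 - 0.000625·V_9 = 0
Solving these 10 simultaneous equations (Gaussian elimination) gives:
  V_1 = 23.98 V, V_2 = 13.39 V, V_3 = 12.5 V, V_4 = 13.36 V
  V_5 = 13.34 V, V_6 = 13.29 V, V_7 = 12.47 V, V_8 = 13.35 V
  V_9 = 13.34 V, V_10 = 0.05021 V
Part 1:
  Read off the nodal solution: V_6 = 13.29 V
Part 2:
  I_R9 = (V_10 - V_11)/R9 = (0.05021 - 0)/5.6 = 0.008966 A
  Magnitude: I_R9 = 0.008966 A
Part 3:
  I_R15 = (V_5 - V_9)/R15 = (13.34 - 13.34)/2 = 0.002394 A
  P_R15 = I_R15² × R15 = (0.002394)² × 2 = 0.00001146 W
Part 4:
  Power in each resistor, P = (ΔV)²/R:
    P_R1 = (24 - 23.98)²/5.6 = 0.00006603 W
    P_R2 = (23.98 - 13.39)²/15000 = 0.007475 W
    P_R3 = (13.39 - 12.5)²/6800 = 0.000117 W
    P_R4 = (13.36 - 13.34)²/91000 = 0.000000003906 W
    P_R5 = (13.34 - 13.29)²/160 = 0.00001785 W
    P_R6 = (13.29 - 12.47)²/3300 = 0.0002011 W
    P_R7 = (13.35 - 13.34)²/2.2 = 0.00007685 W
    P_R8 = (13.34 - 0.05021)²/1600 = 0.1103 W
    P_R9 = (0.05021 - 0)²/5.6 = 0.0004502 W
    P_R10 = (24 - 13.36)²/1800 = 0.06288 W
    P_R11 = (23.98 - 13.34)²/3900 = 0.02902 W
    P_R12 = (13.39 - 13.29)²/180 = 0.00005946 W
    P_R13 = (12.5 - 12.47)²/200 = 0.00000344 W
    P_R14 = (13.36 - 13.35)²/1.8 = 0.00006288 W
    P_R15 = (13.34 - 13.34)²/2 = 0.00001146 W
    P_R16 = (13.29 - 0.05021)²/20000 = 0.008763 W
    P_R17 = (12.47 - 0)²/33000 = 0.004715 W
  P_total = P_R1 + P_R2 + P_R3 + P_R4 + P_R5 + P_R6 + P_R7 + P_R8 + P_R9 + P_R10 + P_R11 + P_R12 + P_R13 + P_R14 + P_R15 + P_R16 + P_R17 = 0.2243 W

Final answers:
1. V_6 = 13.29 V
2. I_R9 = 0.008966 A
3. P_R15 = 1.146e-05 W
4. P_total = 0.2243 W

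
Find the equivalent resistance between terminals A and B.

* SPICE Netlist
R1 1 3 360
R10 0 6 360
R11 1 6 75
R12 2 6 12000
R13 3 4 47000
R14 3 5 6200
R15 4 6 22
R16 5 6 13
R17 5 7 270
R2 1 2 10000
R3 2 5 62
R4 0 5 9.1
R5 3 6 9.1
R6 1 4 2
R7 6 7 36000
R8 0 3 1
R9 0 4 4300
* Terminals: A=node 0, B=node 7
The network is not a plain series/parallel combination. Inject a 1 A test current into terminal A (node 0) and return it from terminal B (node 7); then R_eq = V_A / (1 A).
Nodal analysis, taking node 7 as the 0 V reference.
Current source I_test pushes 1 A into node 0 and draws it out of node 7.
KCL at each unknown node (sum of currents leaving = 0; resistances in Ω):
  Node 0: (V_0 - V_5)/9.1 + (V_0 - V_3)/1 + (V_0 - V_4)/4300 + (V_0 - V_6)/360 - 1 = 0
  Node 1: (V_1 - V_3)/360 + (V_1 - V_2)/10000 + (V_1 - V_4)/2 + (V_1 - V_6)/75 = 0
  Node 2: (V_2 - V_1)/10000 + (V_2 - V_5)/62 + (V_2 - V_6)/12000 = 0
  Node 3: (V_3 - V_0)/1 + (V_3 - V_1)/360 + (V_3 - V_6)/9.1 + (V_3 - V_4)/47000 + (V_3 - V_5)/6200 = 0
  Node 4: (V_4 - V_0)/4300 + (V_4 - V_1)/2 + (V_4 - V_3)/47000 + (V_4 - V_6)/22 = 0
  Node 5: (V_5 - V_0)/9.1 + (V_5 - V_2)/62 + (V_5 - V_3)/6200 + (V_5 - V_6)/13 + (V_5 - 0)/270 = 0
  Node 6: (V_6 - V_0)/360 + (V_6 - V_1)/75 + (V_6 - V_2)/12000 + (V_6 - V_3)/9.1 + (V_6 - V_4)/22 + (V_6 - V_5)/13 + (V_6 - 0)/36000 = 0
Collecting terms (coefficients in siemens):
  1.113·V_0 - 1·V_3 - 0.0002326·V_4 - 0.1099·V_5 - 0.002778·V_6 = 1
  0.5162·V_1 - 0.0001·V_2 - 0.002778·V_3 - 0.5·V_4 - 0.01333·V_6 = 0
  0.01631·V_2 - 0.0001·V_1 - 0.01613·V_5 - 0.00008333·V_6 = 0
  1.113·V_3 - 1·V_0 - 0.002778·V_1 - 0.00002128·V_4 - 0.0001613·V_5 - 0.1099·V_6 = 0
  0.5457·V_4 - 0.0002326·V_0 - 0.5·V_1 - 0.00002128·V_3 - 0.04545·V_6 = 0
  0.2068·V_5 - 0.1099·V_0 - 0.01613·V_2 - 0.0001613·V_3 - 0.07692·V_6 = 0
  0.2485·V_6 - 0.002778·V_0 - 0.01333·V_1 - 0.00008333·V_2 - 0.1099·V_3 - 0.04545·V_4 - 0.07692·V_5 = 0
Solving these 7 simultaneous equations (Gaussian elimination) gives:
  V_0 = 274.4 V, V_1 = 271.8 V, V_2 = 268 V, V_3 = 274.1 V
  V_4 = 271.7 V, V_5 = 268 V, V_6 = 271.6 V
R_eq = V_0 / 1 A = 274.4 Ω

Final answer: 274.4 Ω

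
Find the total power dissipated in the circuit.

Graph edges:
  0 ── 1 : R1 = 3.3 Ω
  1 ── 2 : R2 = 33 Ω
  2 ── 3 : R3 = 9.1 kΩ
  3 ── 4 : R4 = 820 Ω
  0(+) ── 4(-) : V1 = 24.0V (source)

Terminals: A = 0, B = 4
Nodal analysis, taking node 4 as the 0 V reference.
Source V1 fixes V_0 = 24 V.
KCL at each unknown node (sum of currents leaving = 0; resistances in Ω):
  Node 1: (V_1 - 24)/3.3 + (V_1 - V_2)/33 = 0
  Node 2: (V_2 - V_1)/33 + (V_2 - V_3)/9100 = 0
  Node 3: (V_3 - V_2)/9100 + (V_3 - 0)/820 = 0
Collecting terms (coefficients in siemens):
  0.3333·V_1 - 0.0303·V_2 = 7.273
  0.03041·V_2 - 0.0303·V_1 - 0.0001099·V_3 = 0
  0.001329·V_3 - 0.0001099·V_2 = 0
Solving these 3 simultaneous equations (Gaussian elimination) gives:
  V_1 = 23.99 V, V_2 = 23.91 V, V_3 = 1.977 V
Power in each resistor, P = (ΔV)²/R:
  P_R1 = (24 - 23.99)²/3.3 = 0.00001918 W
  P_R2 = (23.99 - 23.91)²/33 = 0.0001918 W
  P_R3 = (23.91 - 1.977)²/9100 = 0.05288 W
  P_R4 = (1.977 - 0)²/820 = 0.004765 W
P_total = P_R1 + P_R2 + P_R3 + P_R4 = 0.05785 W

Final answer: 0.05785 W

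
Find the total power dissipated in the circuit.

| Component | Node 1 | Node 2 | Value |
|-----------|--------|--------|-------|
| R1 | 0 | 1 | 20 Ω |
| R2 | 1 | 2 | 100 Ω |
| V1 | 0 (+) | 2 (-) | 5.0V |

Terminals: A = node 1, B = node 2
Nodal analysis, taking node 2 as the 0 V reference.
Source V1 fixes V_0 = 5 V.
KCL at each unknown node (sum of currents leaving = 0; resistances in Ω):
  Node 1: (V_1 - 5)/20 + (V_1 - 0)/100 = 0
Collecting terms: 0.06 × V_1 = 0.25  =>  V_1 = 4.167 V
Power in each resistor, P = (ΔV)²/R:
  P_R1 = (5 - 4.167)²/20 = 0.03472 W
  P_R2 = (4.167 - 0)²/100 = 0.1736 W
P_total = P_R1 + P_R2 = 0.2083 W

Final answer: 0.2083 W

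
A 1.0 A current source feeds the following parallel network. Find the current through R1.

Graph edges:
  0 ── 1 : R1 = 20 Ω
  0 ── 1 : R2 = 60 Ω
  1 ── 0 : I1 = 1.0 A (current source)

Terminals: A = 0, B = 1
All resistors sit directly between nodes 0 and 1, so they are in parallel and share one voltage V; the full source current 1 A splits among them.
1/R_par = 1/20 + 1/60 = 0.06667 S  =>  R_par = 15 Ω
V = I × R_par = 1 × 15 = 15 V
I_R1 = V/R1 = 15/20 = 0.75 A

Final answer: 0.75 A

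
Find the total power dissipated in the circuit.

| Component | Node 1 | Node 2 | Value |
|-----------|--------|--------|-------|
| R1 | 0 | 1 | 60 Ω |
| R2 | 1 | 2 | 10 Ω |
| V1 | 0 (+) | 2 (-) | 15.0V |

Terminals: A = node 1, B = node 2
Nodal analysis, taking node 2 as the 0 V reference.
Source V1 fixes V_0 = 15 V.
KCL at each unknown node (sum of currents leaving = 0; resistances in Ω):
  Node 1: (V_1 - 15)/60 + (V_1 - 0)/10 = 0
Collecting terms: 0.1167 × V_1 = 0.25  =>  V_1 = 2.143 V
Power in each resistor, P = (ΔV)²/R:
  P_R1 = (15 - 2.143)²/60 = 2.755 W
  P_R2 = (2.143 - 0)²/10 = 0.4592 W
P_total = P_R1 + P_R2 = 3.214 W

Final answer: 3.214 W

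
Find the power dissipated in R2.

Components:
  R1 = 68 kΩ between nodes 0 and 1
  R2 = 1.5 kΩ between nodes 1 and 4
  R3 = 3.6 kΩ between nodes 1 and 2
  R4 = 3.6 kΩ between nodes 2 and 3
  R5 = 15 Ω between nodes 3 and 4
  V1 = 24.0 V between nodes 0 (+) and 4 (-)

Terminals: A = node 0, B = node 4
Nodal analysis, taking node 4 as the 0 V reference.
Source V1 fixes V_0 = 24 V.
KCL at each unknown node (sum of currents leaving = 0; resistances in Ω):
  Node 1: (V_1 - 24)/68000 + (V_1 - 0)/1500 + (V_1 - V_2)/3600 = 0
  Node 2: (V_2 - V_1)/3600 + (V_2 - V_3)/3600 = 0
  Node 3: (V_3 - V_2)/3600 + (V_3 - 0)/15 = 0
Collecting terms (coefficients in siemens):
  0.0009592·V_1 - 0.0002778·V_2 = 0.0003529
  0.0005556·V_2 - 0.0002778·V_1 - 0.0002778·V_3 = 0
  0.06694·V_3 - 0.0002778·V_2 = 0
Solving these 3 simultaneous equations (Gaussian elimination) gives:
  V_1 = 0.4304 V, V_2 = 0.2157 V, V_3 = 0.0008949 V
I_R2 = (V_1 - V_4)/R2 = (0.4304 - 0)/1500 = 0.000287 A
P_R2 = I_R2² × R2 = (0.000287)² × 1500 = 0.0001235 W

Final answer: 0.0001235 W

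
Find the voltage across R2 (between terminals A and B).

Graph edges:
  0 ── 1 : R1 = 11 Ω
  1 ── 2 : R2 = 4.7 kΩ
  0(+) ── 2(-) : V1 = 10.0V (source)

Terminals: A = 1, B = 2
R1 and R2 are in series across V1 (node 0 → node 1 → node 2), and the output A–B is taken across R2, so this is a voltage divider.
Series current: I = V1/(R1 + R2) = 10/(11 + 4700) = 10/4711 = 0.002123 A
V_R2 = I × R2 = V1 × R2/(R1 + R2) = 10 × 4700/4711 = 9.977 V

Final answer: 9.977 V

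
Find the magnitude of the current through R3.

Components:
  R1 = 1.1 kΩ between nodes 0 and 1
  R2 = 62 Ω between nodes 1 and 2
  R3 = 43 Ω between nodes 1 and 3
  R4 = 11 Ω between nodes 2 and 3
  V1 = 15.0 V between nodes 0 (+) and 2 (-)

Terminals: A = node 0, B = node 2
Nodal analysis, taking node 2 as the 0 V reference.
Source V1 fixes V_0 = 15 V.
KCL at each unknown node (sum of currents leaving = 0; resistances in Ω):
  Node 1: (V_1 - 15)/1100 + (V_1 - 0)/62 + (V_1 - V_3)/43 = 0
  Node 3: (V_3 - V_1)/43 + (V_3 - 0)/11 = 0
Collecting terms (coefficients in siemens):
  0.04029·V_1 - 0.02326·V_3 = 0.01364
  0.1142·V_3 - 0.02326·V_1 = 0
Determinant D = (0.04029)(0.1142) - (-0.02326)(-0.02326) = 0.004059
V_1 = [(0.01364)(0.1142) - (-0.02326)(0)]/D = 0.3835 V
V_3 = [(0.04029)(0) - (0.01364)(-0.02326)]/D = 0.07812 V
I_R3 = (V_1 - V_3)/R3 = (0.3835 - 0.07812)/43 = 0.007102 A
|I_R3| = 0.007102 A

Final answer: |I_R3| = 0.007102 A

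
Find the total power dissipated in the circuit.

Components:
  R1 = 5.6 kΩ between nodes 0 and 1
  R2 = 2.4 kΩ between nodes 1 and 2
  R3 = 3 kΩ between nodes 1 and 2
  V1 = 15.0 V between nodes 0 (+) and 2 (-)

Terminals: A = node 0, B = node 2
Nodal analysis, taking node 2 as the 0 V reference.
Source V1 fixes V_0 = 15 V.
KCL at each unknown node (sum of currents leaving = 0; resistances in Ω):
  Node 1: (V_1 - 15)/5600 + (V_1 - 0)/2400 + (V_1 - 0)/3000 = 0
Collecting terms: 0.0009286 × V_1 = 0.002679  =>  V_1 = 2.885 V
Power in each resistor, P = (ΔV)²/R:
  P_R1 = (15 - 2.885)²/5600 = 0.02621 W
  P_R2 = (2.885 - 0)²/2400 = 0.003467 W
  P_R3 = (2.885 - 0)²/3000 = 0.002774 W
P_total = P_R1 + P_R2 + P_R3 = 0.03245 W

Final answer: 0.03245 W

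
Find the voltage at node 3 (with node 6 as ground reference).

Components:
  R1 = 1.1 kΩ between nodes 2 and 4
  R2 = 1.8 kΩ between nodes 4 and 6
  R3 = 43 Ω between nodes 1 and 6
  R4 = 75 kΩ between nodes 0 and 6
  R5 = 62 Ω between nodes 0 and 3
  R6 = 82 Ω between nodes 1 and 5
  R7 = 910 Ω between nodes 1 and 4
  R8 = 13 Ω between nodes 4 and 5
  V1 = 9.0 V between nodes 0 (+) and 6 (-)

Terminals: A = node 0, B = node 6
Nodal analysis, taking node 6 as the 0 V reference.
Source V1 fixes V_0 = 9 V.
KCL at each unknown node (sum of currents leaving = 0; resistances in Ω):
  Node 1: (V_1 - 0)/43 + (V_1 - V_5)/82 + (V_1 - V_4)/910 = 0
  Node 2: (V_2 - V_4)/1100 = 0
  Node 3: (V_3 - 9)/62 = 0
  Node 4: (V_4 - V_2)/1100 + (V_4 - 0)/1800 + (V_4 - V_1)/910 + (V_4 - V_5)/13 = 0
  Node 5: (V_5 - V_1)/82 + (V_5 - V_4)/13 = 0
Collecting terms (coefficients in siemens):
  0.03655·V_1 - 0.001099·V_4 - 0.0122·V_5 = 0
  0.0009091·V_2 - 0.0009091·V_4 = 0
  0.01613·V_3 = 0.1452
  0.07949·V_4 - 0.001099·V_1 - 0.0009091·V_2 - 0.07692·V_5 = 0
  0.08912·V_5 - 0.0122·V_1 - 0.07692·V_4 = 0
Solving these 5 simultaneous equations (Gaussian elimination) gives:
  V_1 = 0 V, V_2 = 0 V, V_3 = 9 V, V_4 = 0 V
  V_5 = 0 V
The requested potential is V_3 = 9 V.

Final answer: V_3 = 9 V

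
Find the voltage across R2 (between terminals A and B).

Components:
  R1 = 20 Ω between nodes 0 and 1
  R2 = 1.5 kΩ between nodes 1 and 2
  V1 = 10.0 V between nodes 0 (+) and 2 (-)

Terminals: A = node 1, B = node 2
R1 and R2 are in series across V1 (node 0 → node 1 → node 2), and the output A–B is taken across R2, so this is a voltage divider.
Series current: I = V1/(R1 + R2) = 10/(20 + 1500) = 10/1520 = 0.006579 A
V_R2 = I × R2 = V1 × R2/(R1 + R2) = 10 × 1500/1520 = 9.868 V

Final answer: 9.868 V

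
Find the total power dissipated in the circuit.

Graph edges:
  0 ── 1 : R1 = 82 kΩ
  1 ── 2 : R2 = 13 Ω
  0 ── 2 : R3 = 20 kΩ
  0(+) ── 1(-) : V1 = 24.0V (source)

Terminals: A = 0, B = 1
Nodal analysis, taking node 1 as the 0 V reference.
Source V1 fixes V_0 = 24 V.
KCL at each unknown node (sum of currents leaving = 0; resistances in Ω):
  Node 2: (V_2 - 0)/13 + (V_2 - 24)/20000 = 0
Collecting terms: 0.07697 × V_2 = 0.0012  =>  V_2 = 0.01559 V
Power in each resistor, P = (ΔV)²/R:
  P_R1 = (24 - 0)²/82000 = 0.007024 W
  P_R2 = (0 - 0.01559)²/13 = 0.0000187 W
  P_R3 = (24 - 0.01559)²/20000 = 0.02876 W
P_total = P_R1 + P_R2 + P_R3 = 0.03581 W

Final answer: 0.03581 W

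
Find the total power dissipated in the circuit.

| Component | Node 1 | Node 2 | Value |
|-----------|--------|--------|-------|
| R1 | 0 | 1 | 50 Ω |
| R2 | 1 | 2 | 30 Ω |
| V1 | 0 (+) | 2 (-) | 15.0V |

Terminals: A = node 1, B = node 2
Nodal analysis, taking node 2 as the 0 V reference.
Source V1 fixes V_0 = 15 V.
KCL at each unknown node (sum of currents leaving = 0; resistances in Ω):
  Node 1: (V_1 - 15)/50 + (V_1 - 0)/30 = 0
Collecting terms: 0.05333 × V_1 = 0.3  =>  V_1 = 5.625 V
Power in each resistor, P = (ΔV)²/R:
  P_R1 = (15 - 5.625)²/50 = 1.758 W
  P_R2 = (5.625 - 0)²/30 = 1.055 W
P_total = P_R1 + P_R2 = 2.812 W

Final answer: 2.812 W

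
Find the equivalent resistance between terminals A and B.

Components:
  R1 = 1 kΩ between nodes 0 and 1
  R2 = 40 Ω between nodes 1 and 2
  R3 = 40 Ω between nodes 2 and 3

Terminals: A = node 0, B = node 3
Reduce the network between node 0 (A) and node 3 (B) by series/parallel combination:
  Rs1 = R1 + R2 (series, joined only at node 1) = 1000 + 40 = 1040 Ω
  Rs2 = R3 + Rs1 (series, joined only at node 2) = 40 + 1040 = 1080 Ω
R_eq = 1.08 kΩ

Final answer: 1.08 kΩ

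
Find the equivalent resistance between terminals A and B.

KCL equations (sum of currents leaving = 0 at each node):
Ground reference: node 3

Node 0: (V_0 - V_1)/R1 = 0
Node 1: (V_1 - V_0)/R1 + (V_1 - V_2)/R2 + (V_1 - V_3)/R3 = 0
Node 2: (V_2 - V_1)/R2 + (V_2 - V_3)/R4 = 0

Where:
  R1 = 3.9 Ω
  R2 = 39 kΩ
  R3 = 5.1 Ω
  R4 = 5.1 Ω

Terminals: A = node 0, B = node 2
Reduce the network between node 0 (A) and node 2 (B) by series/parallel combination:
  Rs1 = R3 + R4 (series, joined only at node 3) = 5.1 + 5.1 = 10.2 Ω
  Rp1 = R2 ‖ Rs1 (parallel, both between nodes 1 and 2) = 1/(1/39000 + 1/10.2) = 10.2 Ω
  Rs2 = R1 + Rp1 (series, joined only at node 1) = 3.9 + 10.2 = 14.1 Ω
R_eq = 14.1 Ω

Final answer: 14.1 Ω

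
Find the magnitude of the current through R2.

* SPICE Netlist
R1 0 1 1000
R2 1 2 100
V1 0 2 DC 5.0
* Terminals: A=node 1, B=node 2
Nodal analysis, taking node 2 as the 0 V reference.
Source V1 fixes V_0 = 5 V.
KCL at each unknown node (sum of currents leaving = 0; resistances in Ω):
  Node 1: (V_1 - 5)/1000 + (V_1 - 0)/100 = 0
Collecting terms: 0.011 × V_1 = 0.005  =>  V_1 = 0.4545 V
I_R2 = (V_1 - V_2)/R2 = (0.4545 - 0)/100 = 0.004545 A
|I_R2| = 0.004545 A

Final answer: |I_R2| = 0.004545 A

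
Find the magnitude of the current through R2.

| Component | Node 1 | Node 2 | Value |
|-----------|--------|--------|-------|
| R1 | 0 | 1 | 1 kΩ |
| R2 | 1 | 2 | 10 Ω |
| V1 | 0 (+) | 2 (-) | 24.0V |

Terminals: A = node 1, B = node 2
Nodal analysis, taking node 2 as the 0 V reference.
Source V1 fixes V_0 = 24 V.
KCL at each unknown node (sum of currents leaving = 0; resistances in Ω):
  Node 1: (V_1 - 24)/1000 + (V_1 - 0)/10 = 0
Collecting terms: 0.101 × V_1 = 0.024  =>  V_1 = 0.2376 V
I_R2 = (V_1 - V_2)/R2 = (0.2376 - 0)/10 = 0.02376 A
|I_R2| = 0.02376 A

Final answer: |I_R2| = 0.02376 A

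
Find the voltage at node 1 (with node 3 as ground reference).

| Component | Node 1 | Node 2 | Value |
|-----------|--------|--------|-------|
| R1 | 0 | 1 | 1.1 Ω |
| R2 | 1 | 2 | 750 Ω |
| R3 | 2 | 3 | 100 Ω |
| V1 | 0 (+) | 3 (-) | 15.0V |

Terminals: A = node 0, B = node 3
Nodal analysis, taking node 3 as the 0 V reference.
Source V1 fixes V_0 = 15 V.
KCL at each unknown node (sum of currents leaving = 0; resistances in Ω):
  Node 1: (V_1 - 15)/1.1 + (V_1 - V_2)/750 = 0
  Node 2: (V_2 - V_1)/750 + (V_2 - 0)/100 = 0
Collecting terms (coefficients in siemens):
  0.9104·V_1 - 0.001333·V_2 = 13.64
  0.01133·V_2 - 0.001333·V_1 = 0
Determinant D = (0.9104)(0.01133) - (-0.001333)(-0.001333) = 0.01032
V_1 = [(13.64)(0.01133) - (-0.001333)(0)]/D = 14.98 V
V_2 = [(0.9104)(0) - (13.64)(-0.001333)]/D = 1.762 V
The requested potential is V_1 = 14.98 V.

Final answer: V_1 = 14.98 V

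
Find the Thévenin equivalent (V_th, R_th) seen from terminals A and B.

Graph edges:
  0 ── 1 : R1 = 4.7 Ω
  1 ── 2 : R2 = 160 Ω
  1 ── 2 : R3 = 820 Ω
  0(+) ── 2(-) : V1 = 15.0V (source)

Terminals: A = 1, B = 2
Step 1 — V_th is the open-circuit voltage V_A - V_B (nothing connected across the terminals).
Nodal analysis, taking node 2 as the 0 V reference.
Source V1 fixes V_0 = 15 V.
KCL at each unknown node (sum of currents leaving = 0; resistances in Ω):
  Node 1: (V_1 - 15)/4.7 + (V_1 - 0)/160 + (V_1 - 0)/820 = 0
Collecting terms: 0.2202 × V_1 = 3.191  =>  V_1 = 14.49 V
V_th = V_1 - V_2 = 14.49 - 0 = 14.49 V
Step 2 — R_th: zero the source — replace V1 by a short circuit (node 2 merges into node 0) — and find the resistance seen between A (node 1) and B (node 0).
Reduce the network between node 1 (A) and node 0 (B) by series/parallel combination:
  Rp1 = R1 ‖ R2 ‖ R3 (parallel, all between nodes 0 and 1) = 1/(1/4.7 + 1/160 + 1/820) = 4.541 Ω
R_th = 4.541 Ω

Final answer: V_th = 14.49 V, R_th = 4.541 Ω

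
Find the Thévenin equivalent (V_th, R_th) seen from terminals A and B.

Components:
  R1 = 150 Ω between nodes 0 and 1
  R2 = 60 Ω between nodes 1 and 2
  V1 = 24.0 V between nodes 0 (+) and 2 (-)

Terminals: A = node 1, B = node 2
Step 1 — V_th is the open-circuit voltage V_A - V_B (nothing connected across the terminals).
Nodal analysis, taking node 2 as the 0 V reference.
Source V1 fixes V_0 = 24 V.
KCL at each unknown node (sum of currents leaving = 0; resistances in Ω):
  Node 1: (V_1 - 24)/150 + (V_1 - 0)/60 = 0
Collecting terms: 0.02333 × V_1 = 0.16  =>  V_1 = 6.857 V
V_th = V_1 - V_2 = 6.857 - 0 = 6.857 V
Step 2 — R_th: zero the source — replace V1 by a short circuit (node 2 merges into node 0) — and find the resistance seen between A (node 1) and B (node 0).
Reduce the network between node 1 (A) and node 0 (B) by series/parallel combination:
  Rp1 = R1 ‖ R2 (parallel, both between nodes 0 and 1) = 1/(1/150 + 1/60) = 42.86 Ω
R_th = 42.86 Ω

Final answer: V_th = 6.857 V, R_th = 42.86 Ω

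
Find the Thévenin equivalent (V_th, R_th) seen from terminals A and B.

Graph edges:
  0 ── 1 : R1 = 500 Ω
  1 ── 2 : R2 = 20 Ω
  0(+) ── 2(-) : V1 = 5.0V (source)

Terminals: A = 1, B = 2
Step 1 — V_th is the open-circuit voltage V_A - V_B (nothing connected across the terminals).
Nodal analysis, taking node 2 as the 0 V reference.
Source V1 fixes V_0 = 5 V.
KCL at each unknown node (sum of currents leaving = 0; resistances in Ω):
  Node 1: (V_1 - 5)/500 + (V_1 - 0)/20 = 0
Collecting terms: 0.052 × V_1 = 0.01  =>  V_1 = 0.1923 V
V_th = V_1 - V_2 = 0.1923 - 0 = 0.1923 V
Step 2 — R_th: zero the source — replace V1 by a short circuit (node 2 merges into node 0) — and find the resistance seen between A (node 1) and B (node 0).
Reduce the network between node 1 (A) and node 0 (B) by series/parallel combination:
  Rp1 = R1 ‖ R2 (parallel, both between nodes 0 and 1) = 1/(1/500 + 1/20) = 19.23 Ω
R_th = 19.23 Ω

Final answer: V_th = 0.1923 V, R_th = 19.23 Ω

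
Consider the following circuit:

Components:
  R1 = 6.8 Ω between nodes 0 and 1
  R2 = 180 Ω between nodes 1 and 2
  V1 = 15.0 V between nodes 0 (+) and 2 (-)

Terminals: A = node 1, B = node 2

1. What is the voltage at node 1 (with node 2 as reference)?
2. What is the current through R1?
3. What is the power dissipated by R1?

Nodal analysis, taking node 2 as the 0 V reference.
Source V1 fixes V_0 = 15 V.
KCL at each unknown node (sum of currents leaving = 0; resistances in Ω):
  Node 1: (V_1 - 15)/6.8 + (V_1 - 0)/180 = 0
Collecting terms: 0.1526 × V_1 = 2.206  =>  V_1 = 14.45 V
Part 1:
  Read off the nodal solution: V_1 = 14.45 V
Part 2:
  I_R1 = (V_0 - V_1)/R1 = (15 - 14.45)/6.8 = 0.0803 A
  Magnitude: I_R1 = 0.0803 A
Part 3:
  I_R1 = (V_0 - V_1)/R1 = (15 - 14.45)/6.8 = 0.0803 A
  P_R1 = I_R1² × R1 = (0.0803)² × 6.8 = 0.04385 W

Final answers:
1. V_1 = 14.45 V
2. I_R1 = 0.0803 A
3. P_R1 = 0.04385 W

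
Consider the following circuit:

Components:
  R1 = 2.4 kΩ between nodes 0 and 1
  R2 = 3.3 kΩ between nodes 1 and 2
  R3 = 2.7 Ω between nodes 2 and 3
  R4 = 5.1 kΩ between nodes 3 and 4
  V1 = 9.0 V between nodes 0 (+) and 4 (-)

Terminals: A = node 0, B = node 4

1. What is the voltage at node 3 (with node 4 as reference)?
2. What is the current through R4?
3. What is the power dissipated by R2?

Nodal analysis, taking node 4 as the 0 V reference.
Source V1 fixes V_0 = 9 V.
KCL at each unknown node (sum of currents leaving = 0; resistances in Ω):
  Node 1: (V_1 - 9)/2400 + (V_1 - V_2)/3300 = 0
  Node 2: (V_2 - V_1)/3300 + (V_2 - V_3)/2.7 = 0
  Node 3: (V_3 - V_2)/2.7 + (V_3 - 0)/5100 = 0
Collecting terms (coefficients in siemens):
  0.0007197·V_1 - 0.000303·V_2 = 0.00375
  0.3707·V_2 - 0.000303·V_1 - 0.3704·V_3 = 0
  0.3706·V_3 - 0.3704·V_2 = 0
Solving these 3 simultaneous equations (Gaussian elimination) gives:
  V_1 = 7 V, V_2 = 4.251 V, V_3 = 4.249 V
Part 1:
  Read off the nodal solution: V_3 = 4.249 V
Part 2:
  I_R4 = (V_3 - V_4)/R4 = (4.249 - 0)/5100 = 0.0008331 A
  Magnitude: I_R4 = 0.0008331 A
Part 3:
  I_R2 = (V_1 - V_2)/R2 = (7 - 4.251)/3300 = 0.0008331 A
  P_R2 = I_R2² × R2 = (0.0008331)² × 3300 = 0.002291 W

Final answers:
1. V_3 = 4.249 V
2. I_R4 = 0.0008331 A
3. P_R2 = 0.002291 W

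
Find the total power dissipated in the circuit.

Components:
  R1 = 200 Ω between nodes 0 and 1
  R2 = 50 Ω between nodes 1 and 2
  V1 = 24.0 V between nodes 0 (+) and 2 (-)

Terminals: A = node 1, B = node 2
Nodal analysis, taking node 2 as the 0 V reference.
Source V1 fixes V_0 = 24 V.
KCL at each unknown node (sum of currents leaving = 0; resistances in Ω):
  Node 1: (V_1 - 24)/200 + (V_1 - 0)/50 = 0
Collecting terms: 0.025 × V_1 = 0.12  =>  V_1 = 4.8 V
Power in each resistor, P = (ΔV)²/R:
  P_R1 = (24 - 4.8)²/200 = 1.843 W
  P_R2 = (4.8 - 0)²/50 = 0.4608 W
P_total = P_R1 + P_R2 = 2.304 W

Final answer: 2.304 W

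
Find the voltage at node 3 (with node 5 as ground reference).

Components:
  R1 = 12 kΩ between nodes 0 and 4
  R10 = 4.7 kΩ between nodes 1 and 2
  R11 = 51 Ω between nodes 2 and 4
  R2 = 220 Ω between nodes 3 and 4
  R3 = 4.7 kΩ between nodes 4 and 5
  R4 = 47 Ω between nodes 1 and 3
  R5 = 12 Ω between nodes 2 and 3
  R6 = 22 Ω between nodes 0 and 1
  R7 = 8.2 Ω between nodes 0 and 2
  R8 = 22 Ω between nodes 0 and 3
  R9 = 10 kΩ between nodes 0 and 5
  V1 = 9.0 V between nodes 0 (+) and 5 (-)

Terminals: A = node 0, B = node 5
Nodal analysis, taking node 5 as the 0 V reference.
Source V1 fixes V_0 = 9 V.
KCL at each unknown node (sum of currents leaving = 0; resistances in Ω):
  Node 1: (V_1 - V_3)/47 + (V_1 - 9)/22 + (V_1 - V_2)/4700 = 0
  Node 2: (V_2 - V_3)/12 + (V_2 - 9)/8.2 + (V_2 - V_1)/4700 + (V_2 - V_4)/51 = 0
  Node 3: (V_3 - V_4)/220 + (V_3 - V_1)/47 + (V_3 - V_2)/12 + (V_3 - 9)/22 = 0
  Node 4: (V_4 - 9)/12000 + (V_4 - V_3)/220 + (V_4 - 0)/4700 + (V_4 - V_2)/51 = 0
Collecting terms (coefficients in siemens):
  0.06694·V_1 - 0.0002128·V_2 - 0.02128·V_3 = 0.4091
  0.2251·V_2 - 0.0002128·V_1 - 0.08333·V_3 - 0.01961·V_4 = 1.098
  0.1546·V_3 - 0.02128·V_1 - 0.08333·V_2 - 0.004545·V_4 = 0.4091
  0.02445·V_4 - 0.01961·V_2 - 0.004545·V_3 = 0.00075
Solving these 4 simultaneous equations (Gaussian elimination) gives:
  V_1 = 8.997 V, V_2 = 8.989 V, V_3 = 8.991 V, V_4 = 8.911 V
The requested potential is V_3 = 8.991 V.

Final answer: V_3 = 8.991 V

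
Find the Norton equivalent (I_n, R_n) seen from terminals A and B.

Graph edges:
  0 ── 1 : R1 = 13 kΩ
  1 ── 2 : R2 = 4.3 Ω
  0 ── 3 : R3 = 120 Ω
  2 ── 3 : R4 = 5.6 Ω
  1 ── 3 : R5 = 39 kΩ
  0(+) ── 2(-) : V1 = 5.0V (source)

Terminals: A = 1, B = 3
Find the Thévenin equivalent first; then I_n = V_th/R_th and R_n = R_th.
Step 1 — V_th is the open-circuit voltage V_A - V_B (nothing connected across the terminals).
Nodal analysis, taking node 2 as the 0 V reference.
Source V1 fixes V_0 = 5 V.
KCL at each unknown node (sum of currents leaving = 0; resistances in Ω):
  Node 1: (V_1 - 5)/13000 + (V_1 - 0)/4.3 + (V_1 - V_3)/39000 = 0
  Node 3: (V_3 - 5)/120 + (V_3 - 0)/5.6 + (V_3 - V_1)/39000 = 0
Collecting terms (coefficients in siemens):
  0.2327·V_1 - 0.00002564·V_3 = 0.0003846
  0.1869·V_3 - 0.00002564·V_1 = 0.04167
Determinant D = (0.2327)(0.1869) - (-0.00002564)(-0.00002564) = 0.04349
V_1 = [(0.0003846)(0.1869) - (-0.00002564)(0.04167)]/D = 0.001678 V
V_3 = [(0.2327)(0.04167) - (0.0003846)(-0.00002564)]/D = 0.2229 V
V_th = V_1 - V_3 = 0.001678 - 0.2229 = -0.2212 V
Step 2 — R_th: zero the source — replace V1 by a short circuit (node 2 merges into node 0) — and find the resistance seen between A (node 1) and B (node 3).
Reduce the network between node 1 (A) and node 3 (B) by series/parallel combination:
  Rp1 = R1 ‖ R2 (parallel, both between nodes 0 and 1) = 1/(1/13000 + 1/4.3) = 4.299 Ω
  Rp2 = R3 ‖ R4 (parallel, both between nodes 0 and 3) = 1/(1/120 + 1/5.6) = 5.35 Ω
  Rs1 = Rp1 + Rp2 (series, joined only at node 0) = 4.299 + 5.35 = 9.649 Ω
  Rp3 = R5 ‖ Rs1 (parallel, both between nodes 1 and 3) = 1/(1/39000 + 1/9.649) = 9.647 Ω
R_th = 9.647 Ω
I_n = V_th/R_th = -0.2212/9.647 = -0.02293 A, and R_n = R_th = 9.647 Ω

Final answer: I_n = -0.02293 A, R_n = 9.647 Ω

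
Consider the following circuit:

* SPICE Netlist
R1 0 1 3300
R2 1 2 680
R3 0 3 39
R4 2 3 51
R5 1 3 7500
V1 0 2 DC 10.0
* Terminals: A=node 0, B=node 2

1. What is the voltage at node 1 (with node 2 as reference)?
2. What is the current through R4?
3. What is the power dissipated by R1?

Nodal analysis, taking node 2 as the 0 V reference.
Source V1 fixes V_0 = 10 V.
KCL at each unknown node (sum of currents leaving = 0; resistances in Ω):
  Node 1: (V_1 - 10)/3300 + (V_1 - 0)/680 + (V_1 - V_3)/7500 = 0
  Node 3: (V_3 - 10)/39 + (V_3 - 0)/51 + (V_3 - V_1)/7500 = 0
Collecting terms (coefficients in siemens):
  0.001907·V_1 - 0.0001333·V_3 = 0.00303
  0.04538·V_3 - 0.0001333·V_1 = 0.2564
Determinant D = (0.001907)(0.04538) - (-0.0001333)(-0.0001333) = 0.00008652
V_1 = [(0.00303)(0.04538) - (-0.0001333)(0.2564)]/D = 1.985 V
V_3 = [(0.001907)(0.2564) - (0.00303)(-0.0001333)]/D = 5.656 V
Part 1:
  Read off the nodal solution: V_1 = 1.985 V
Part 2:
  I_R4 = (V_2 - V_3)/R4 = (0 - 5.656)/51 = -0.1109 A
  Magnitude: I_R4 = 0.1109 A
Part 3:
  I_R1 = (V_0 - V_1)/R1 = (10 - 1.985)/3300 = 0.002429 A
  P_R1 = I_R1² × R1 = (0.002429)² × 3300 = 0.01947 W

Final answers:
1. V_1 = 1.985 V
2. I_R4 = 0.1109 A
3. P_R1 = 0.01947 W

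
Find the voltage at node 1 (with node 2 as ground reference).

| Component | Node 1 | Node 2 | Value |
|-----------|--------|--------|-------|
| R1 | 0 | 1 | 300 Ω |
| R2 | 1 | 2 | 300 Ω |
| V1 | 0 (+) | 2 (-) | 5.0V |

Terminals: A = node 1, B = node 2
Nodal analysis, taking node 2 as the 0 V reference.
Source V1 fixes V_0 = 5 V.
KCL at each unknown node (sum of currents leaving = 0; resistances in Ω):
  Node 1: (V_1 - 5)/300 + (V_1 - 0)/300 = 0
Collecting terms: 0.006667 × V_1 = 0.01667  =>  V_1 = 2.5 V
The requested potential is V_1 = 2.5 V.

Final answer: V_1 = 2.5 V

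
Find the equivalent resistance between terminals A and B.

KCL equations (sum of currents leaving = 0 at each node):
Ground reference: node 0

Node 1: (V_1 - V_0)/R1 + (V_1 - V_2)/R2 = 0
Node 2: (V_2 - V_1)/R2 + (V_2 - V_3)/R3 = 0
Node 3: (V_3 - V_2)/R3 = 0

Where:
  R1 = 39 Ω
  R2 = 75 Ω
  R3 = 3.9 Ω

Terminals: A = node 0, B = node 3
Reduce the network between node 0 (A) and node 3 (B) by series/parallel combination:
  Rs1 = R1 + R2 (series, joined only at node 1) = 39 + 75 = 114 Ω
  Rs2 = R3 + Rs1 (series, joined only at node 2) = 3.9 + 114 = 117.9 Ω
R_eq = 117.9 Ω

Final answer: 117.9 Ω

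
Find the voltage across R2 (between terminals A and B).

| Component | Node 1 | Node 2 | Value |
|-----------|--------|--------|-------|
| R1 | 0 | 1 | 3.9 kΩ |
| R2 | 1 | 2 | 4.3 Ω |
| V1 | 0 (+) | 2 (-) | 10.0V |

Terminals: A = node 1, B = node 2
R1 and R2 are in series across V1 (node 0 → node 1 → node 2), and the output A–B is taken across R2, so this is a voltage divider.
Series current: I = V1/(R1 + R2) = 10/(3900 + 4.3) = 10/3904 = 0.002561 A
V_R2 = I × R2 = V1 × R2/(R1 + R2) = 10 × 4.3/3904 = 0.01101 V

Final answer: 0.01101 V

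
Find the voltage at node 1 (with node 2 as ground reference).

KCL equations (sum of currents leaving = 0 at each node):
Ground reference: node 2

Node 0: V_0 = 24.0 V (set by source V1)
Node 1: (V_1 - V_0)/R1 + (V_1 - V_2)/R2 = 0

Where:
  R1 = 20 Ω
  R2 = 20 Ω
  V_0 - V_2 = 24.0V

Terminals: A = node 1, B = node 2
Nodal analysis, taking node 2 as the 0 V reference.
Source V1 fixes V_0 = 24 V.
KCL at each unknown node (sum of currents leaving = 0; resistances in Ω):
  Node 1: (V_1 - 24)/20 + (V_1 - 0)/20 = 0
Collecting terms: 0.1 × V_1 = 1.2  =>  V_1 = 12 V
The requested potential is V_1 = 12 V.

Final answer: V_1 = 12 V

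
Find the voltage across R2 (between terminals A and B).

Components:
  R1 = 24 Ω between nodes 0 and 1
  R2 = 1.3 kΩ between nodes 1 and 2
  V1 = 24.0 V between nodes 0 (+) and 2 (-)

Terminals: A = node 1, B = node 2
R1 and R2 are in series across V1 (node 0 → node 1 → node 2), and the output A–B is taken across R2, so this is a voltage divider.
Series current: I = V1/(R1 + R2) = 24/(24 + 1300) = 24/1324 = 0.01813 A
V_R2 = I × R2 = V1 × R2/(R1 + R2) = 24 × 1300/1324 = 23.56 V

Final answer: 23.56 V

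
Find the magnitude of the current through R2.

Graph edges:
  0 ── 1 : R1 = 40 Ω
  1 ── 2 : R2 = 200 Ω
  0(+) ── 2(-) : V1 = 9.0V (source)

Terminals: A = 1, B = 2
Nodal analysis, taking node 2 as the 0 V reference.
Source V1 fixes V_0 = 9 V.
KCL at each unknown node (sum of currents leaving = 0; resistances in Ω):
  Node 1: (V_1 - 9)/40 + (V_1 - 0)/200 = 0
Collecting terms: 0.03 × V_1 = 0.225  =>  V_1 = 7.5 V
I_R2 = (V_1 - V_2)/R2 = (7.5 - 0)/200 = 0.0375 A
|I_R2| = 0.0375 A

Final answer: |I_R2| = 0.0375 A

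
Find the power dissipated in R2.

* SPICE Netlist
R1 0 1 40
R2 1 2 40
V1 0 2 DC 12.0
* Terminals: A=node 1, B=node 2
Nodal analysis, taking node 2 as the 0 V reference.
Source V1 fixes V_0 = 12 V.
KCL at each unknown node (sum of currents leaving = 0; resistances in Ω):
  Node 1: (V_1 - 12)/40 + (V_1 - 0)/40 = 0
Collecting terms: 0.05 × V_1 = 0.3  =>  V_1 = 6 V
I_R2 = (V_1 - V_2)/R2 = (6 - 0)/40 = 0.15 A
P_R2 = I_R2² × R2 = (0.15)² × 40 = 0.9 W

Final answer: 0.9 W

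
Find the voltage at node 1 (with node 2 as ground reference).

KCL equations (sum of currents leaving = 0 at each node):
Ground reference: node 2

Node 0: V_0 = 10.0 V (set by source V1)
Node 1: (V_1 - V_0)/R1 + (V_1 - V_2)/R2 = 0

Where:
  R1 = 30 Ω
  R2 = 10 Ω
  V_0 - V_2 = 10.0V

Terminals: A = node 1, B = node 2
Nodal analysis, taking node 2 as the 0 V reference.
Source V1 fixes V_0 = 10 V.
KCL at each unknown node (sum of currents leaving = 0; resistances in Ω):
  Node 1: (V_1 - 10)/30 + (V_1 - 0)/10 = 0
Collecting terms: 0.1333 × V_1 = 0.3333  =>  V_1 = 2.5 V
The requested potential is V_1 = 2.5 V.

Final answer: V_1 = 2.5 V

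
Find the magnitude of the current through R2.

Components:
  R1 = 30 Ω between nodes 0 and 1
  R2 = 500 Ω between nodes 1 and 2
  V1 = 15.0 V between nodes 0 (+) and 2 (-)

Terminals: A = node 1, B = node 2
Nodal analysis, taking node 2 as the 0 V reference.
Source V1 fixes V_0 = 15 V.
KCL at each unknown node (sum of currents leaving = 0; resistances in Ω):
  Node 1: (V_1 - 15)/30 + (V_1 - 0)/500 = 0
Collecting terms: 0.03533 × V_1 = 0.5  =>  V_1 = 14.15 V
I_R2 = (V_1 - V_2)/R2 = (14.15 - 0)/500 = 0.0283 A
|I_R2| = 0.0283 A

Final answer: |I_R2| = 0.0283 A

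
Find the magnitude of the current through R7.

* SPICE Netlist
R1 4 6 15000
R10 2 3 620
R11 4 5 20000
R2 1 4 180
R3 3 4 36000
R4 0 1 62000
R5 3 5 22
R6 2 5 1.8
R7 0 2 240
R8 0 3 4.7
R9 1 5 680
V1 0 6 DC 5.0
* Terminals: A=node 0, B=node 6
Nodal analysis, taking node 6 as the 0 V reference.
Source V1 fixes V_0 = 5 V.
KCL at each unknown node (sum of currents leaving = 0; resistances in Ω):
  Node 1: (V_1 - V_4)/180 + (V_1 - 5)/62000 + (V_1 - V_5)/680 = 0
  Node 2: (V_2 - V_5)/1.8 + (V_2 - 5)/240 + (V_2 - V_3)/620 = 0
  Node 3: (V_3 - V_4)/36000 + (V_3 - V_5)/22 + (V_3 - 5)/4.7 + (V_3 - V_2)/620 = 0
  Node 4: (V_4 - 0)/15000 + (V_4 - V_1)/180 + (V_4 - V_3)/36000 + (V_4 - V_5)/20000 = 0
  Node 5: (V_5 - V_3)/22 + (V_5 - V_2)/1.8 + (V_5 - V_1)/680 + (V_5 - V_4)/20000 = 0
Collecting terms (coefficients in siemens):
  0.007042·V_1 - 0.005556·V_4 - 0.001471·V_5 = 0.00008065
  0.5613·V_2 - 0.001613·V_3 - 0.5556·V_5 = 0.02083
  0.2599·V_3 - 0.001613·V_2 - 0.00002778·V_4 - 0.04545·V_5 = 1.064
  0.0057·V_4 - 0.005556·V_1 - 0.00002778·V_3 - 0.00005·V_5 = 0
  0.6025·V_5 - 0.001471·V_1 - 0.5556·V_2 - 0.04545·V_3 - 0.00005·V_4 = 0
Solving these 5 simultaneous equations (Gaussian elimination) gives:
  V_1 = 4.794 V, V_2 = 4.993 V, V_3 = 4.999 V, V_4 = 4.74 V
  V_5 = 4.993 V
I_R7 = (V_0 - V_2)/R7 = (5 - 4.993)/240 = 0.00002968 A
|I_R7| = 0.00002968 A

Final answer: |I_R7| = 2.968e-05 A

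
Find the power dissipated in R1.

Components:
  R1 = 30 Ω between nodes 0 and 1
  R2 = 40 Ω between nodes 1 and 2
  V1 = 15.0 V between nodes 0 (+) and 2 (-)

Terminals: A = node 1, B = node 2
Nodal analysis, taking node 2 as the 0 V reference.
Source V1 fixes V_0 = 15 V.
KCL at each unknown node (sum of currents leaving = 0; resistances in Ω):
  Node 1: (V_1 - 15)/30 + (V_1 - 0)/40 = 0
Collecting terms: 0.05833 × V_1 = 0.5  =>  V_1 = 8.571 V
I_R1 = (V_0 - V_1)/R1 = (15 - 8.571)/30 = 0.2143 A
P_R1 = I_R1² × R1 = (0.2143)² × 30 = 1.378 W

Final answer: 1.378 W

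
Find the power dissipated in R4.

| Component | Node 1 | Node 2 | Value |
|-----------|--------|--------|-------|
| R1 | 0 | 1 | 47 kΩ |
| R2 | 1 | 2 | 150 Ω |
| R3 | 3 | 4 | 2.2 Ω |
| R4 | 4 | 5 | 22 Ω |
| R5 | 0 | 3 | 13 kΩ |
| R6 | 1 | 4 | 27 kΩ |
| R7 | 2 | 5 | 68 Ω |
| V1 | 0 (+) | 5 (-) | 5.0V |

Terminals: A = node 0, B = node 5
Nodal analysis, taking node 5 as the 0 V reference.
Source V1 fixes V_0 = 5 V.
KCL at each unknown node (sum of currents leaving = 0; resistances in Ω):
  Node 1: (V_1 - 5)/47000 + (V_1 - V_2)/150 + (V_1 - V_4)/27000 = 0
  Node 2: (V_2 - V_1)/150 + (V_2 - 0)/68 = 0
  Node 3: (V_3 - V_4)/2.2 + (V_3 - 5)/13000 = 0
  Node 4: (V_4 - V_3)/2.2 + (V_4 - 0)/22 + (V_4 - V_1)/27000 = 0
Collecting terms (coefficients in siemens):
  0.006725·V_1 - 0.006667·V_2 - 0.00003704·V_4 = 0.0001064
  0.02137·V_2 - 0.006667·V_1 = 0
  0.4546·V_3 - 0.4545·V_4 = 0.0003846
  0.5·V_4 - 0.00003704·V_1 - 0.4545·V_3 = 0
Solving these 4 simultaneous equations (Gaussian elimination) gives:
  V_1 = 0.02297 V, V_2 = 0.007164 V, V_3 = 0.009302 V, V_4 = 0.008458 V
I_R4 = (V_4 - V_5)/R4 = (0.008458 - 0)/22 = 0.0003844 A
P_R4 = I_R4² × R4 = (0.0003844)² × 22 = 0.000003251 W

Final answer: 3.251e-06 W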